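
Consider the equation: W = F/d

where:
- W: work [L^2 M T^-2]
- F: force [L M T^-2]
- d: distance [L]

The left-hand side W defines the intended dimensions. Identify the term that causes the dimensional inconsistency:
The right-hand side term F/d

W has dimensions [L^2 M T^-2], but F/d has dimensions [M T^-2], so the term F/d is dimensionally wrong for W.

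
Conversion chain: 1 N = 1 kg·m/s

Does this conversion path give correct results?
The chain is incorrect (it contains an error).

Incorrect: Newton is kg·m/s², not kg·m/s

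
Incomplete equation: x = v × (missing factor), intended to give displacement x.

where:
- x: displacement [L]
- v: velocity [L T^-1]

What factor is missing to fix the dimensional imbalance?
t (time), dimensions [T]

x has dimensions [L] and v has dimensions [L T^-1].
The missing factor must have dimensions [L] / [L T^-1] = [T], i.e. time (t).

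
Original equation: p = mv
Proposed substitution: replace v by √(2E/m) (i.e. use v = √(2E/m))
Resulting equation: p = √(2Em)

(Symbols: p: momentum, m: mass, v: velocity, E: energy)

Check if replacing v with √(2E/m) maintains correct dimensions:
Yes

[v] = [L T^-1] and [√(2E/m)] = [L T^-1]. These match, so the substitution replaces a quantity by one of the same dimensions and the result p = √(2Em) has LHS [L M T^-1] vs RHS [L M T^-1] — still consistent.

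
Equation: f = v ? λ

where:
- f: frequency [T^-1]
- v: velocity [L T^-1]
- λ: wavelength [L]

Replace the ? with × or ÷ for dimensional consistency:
division (÷): f = v ÷ λ

f [T^-1]; v [L T^-1]; λ [L].
v × λ → [L^2 T^-1] ✗
v ÷ λ → [T^-1] ✓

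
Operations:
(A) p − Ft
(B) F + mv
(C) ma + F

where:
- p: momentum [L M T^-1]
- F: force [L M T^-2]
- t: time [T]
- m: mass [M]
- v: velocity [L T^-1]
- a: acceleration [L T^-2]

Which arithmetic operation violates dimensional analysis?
(B) F + mv

(A) p − Ft: p [L M T^-1] and Ft [L M T^-1] — same dimensions ✓
(B) F + mv: F [L M T^-2] and mv [L M T^-1] — different dimensions cannot be added/subtracted ✗
(C) ma + F: ma [L M T^-2] and F [L M T^-2] — same dimensions ✓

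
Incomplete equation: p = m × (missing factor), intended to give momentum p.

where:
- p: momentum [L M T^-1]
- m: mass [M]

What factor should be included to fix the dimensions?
v (velocity), dimensions [L T^-1]

p has dimensions [L M T^-1] and m has dimensions [M].
The missing factor must have dimensions [L M T^-1] / [M] = [L T^-1], i.e. velocity (v).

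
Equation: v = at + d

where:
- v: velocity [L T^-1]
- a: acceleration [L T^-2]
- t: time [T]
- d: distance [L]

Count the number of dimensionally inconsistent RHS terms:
1

LHS v: [L T^-1]
- at: [L T^-1] ✓
- d: [L] ✗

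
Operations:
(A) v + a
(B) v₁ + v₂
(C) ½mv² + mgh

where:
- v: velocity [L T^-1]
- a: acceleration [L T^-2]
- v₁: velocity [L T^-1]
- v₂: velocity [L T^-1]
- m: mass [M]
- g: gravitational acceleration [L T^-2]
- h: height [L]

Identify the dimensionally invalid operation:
(A) v + a

(A) v + a: v [L T^-1] and a [L T^-2] — different dimensions cannot be added/subtracted ✗
(B) v₁ + v₂: v₁ [L T^-1] and v₂ [L T^-1] — same dimensions ✓
(C) ½mv² + mgh: ½mv² [L^2 M T^-2] and mgh [L^2 M T^-2] — same dimensions ✓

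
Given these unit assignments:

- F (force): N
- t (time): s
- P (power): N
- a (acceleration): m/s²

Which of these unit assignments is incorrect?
P

The variable P (power) should have units W, not N.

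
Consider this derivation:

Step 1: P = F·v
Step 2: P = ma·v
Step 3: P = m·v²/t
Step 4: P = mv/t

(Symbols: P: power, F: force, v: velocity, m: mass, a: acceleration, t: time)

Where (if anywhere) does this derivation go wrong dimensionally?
Step 4

Step 1: P = F·v → LHS [L^2 M T^-3], RHS [L^2 M T^-3] ✓
Step 2: P = ma·v → LHS [L^2 M T^-3], RHS [L^2 M T^-3] ✓
Step 3: P = m·v²/t → LHS [L^2 M T^-3], RHS [L^2 M T^-3] ✓
Step 4: P = mv/t → LHS [L^2 M T^-3], RHS [L M T^-2] ✗

The first dimensional inconsistency appears in step 4: P = mv/t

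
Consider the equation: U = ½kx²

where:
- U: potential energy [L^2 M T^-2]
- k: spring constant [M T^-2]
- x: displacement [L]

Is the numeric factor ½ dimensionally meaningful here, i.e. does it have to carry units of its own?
No

U has dimensions [L^2 M T^-2] and kx² already has dimensions [L^2 M T^-2], so the equation balances without ½ contributing any dimensions. ½ is a pure (dimensionless) number; changing or removing it would not affect dimensional consistency.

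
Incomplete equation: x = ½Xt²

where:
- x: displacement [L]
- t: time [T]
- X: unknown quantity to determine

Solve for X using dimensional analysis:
X = a (acceleration), dimensions [L T^-2]

x has dimensions [L]; the rest of the RHS (½ t²) has dimensions [T^2].
So X must have dimensions [L T^-2] — X = a (acceleration).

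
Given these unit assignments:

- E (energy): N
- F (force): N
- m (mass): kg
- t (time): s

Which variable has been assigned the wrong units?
E

The variable E (energy) should have units J, not N.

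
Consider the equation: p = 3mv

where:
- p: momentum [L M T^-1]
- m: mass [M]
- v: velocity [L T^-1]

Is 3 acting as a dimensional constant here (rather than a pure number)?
No

p has dimensions [L M T^-1] and mv already has dimensions [L M T^-1], so the equation balances without 3 contributing any dimensions. 3 is a pure (dimensionless) number; changing or removing it would not affect dimensional consistency.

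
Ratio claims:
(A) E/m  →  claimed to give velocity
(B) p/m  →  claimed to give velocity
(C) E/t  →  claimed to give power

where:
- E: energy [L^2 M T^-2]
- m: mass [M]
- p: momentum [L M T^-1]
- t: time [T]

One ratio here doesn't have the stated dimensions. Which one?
(A) E/m does not give velocity

(A) E/m: [L^2 T^-2] ≠ velocity [L T^-1] ✗
(B) p/m: [L T^-1] = velocity [L T^-1] ✓
(C) E/t: [L^2 M T^-3] = power [L^2 M T^-3] ✓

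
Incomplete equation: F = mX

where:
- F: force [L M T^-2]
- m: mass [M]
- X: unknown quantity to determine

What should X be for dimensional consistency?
X = a (acceleration), dimensions [L T^-2]

F has dimensions [L M T^-2]; the rest of the RHS (m) has dimensions [M].
So X must have dimensions [L T^-2] — X = a (acceleration).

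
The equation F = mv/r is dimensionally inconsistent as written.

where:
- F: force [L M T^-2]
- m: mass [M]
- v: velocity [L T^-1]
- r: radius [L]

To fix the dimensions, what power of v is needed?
The exponent of v should be 2: F = mv^2/r

The LHS F has dimensions [L M T^-2]; v has dimensions [L T^-1].
As written, the RHS mv/r (exponent 1 on v) has dimensions [M T^-1], which does not match.
With exponent 2, the RHS mv^2/r has dimensions [L M T^-2], matching the LHS.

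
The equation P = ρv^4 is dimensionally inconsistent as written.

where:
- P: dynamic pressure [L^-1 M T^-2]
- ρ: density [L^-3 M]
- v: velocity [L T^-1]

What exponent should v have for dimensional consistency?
The exponent of v should be 2: P = ρv^2

The LHS P has dimensions [L^-1 M T^-2]; v has dimensions [L T^-1].
As written, the RHS ρv^4 (exponent 4 on v) has dimensions [L M T^-4], which does not match.
With exponent 2, the RHS ρv^2 has dimensions [L^-1 M T^-2], matching the LHS.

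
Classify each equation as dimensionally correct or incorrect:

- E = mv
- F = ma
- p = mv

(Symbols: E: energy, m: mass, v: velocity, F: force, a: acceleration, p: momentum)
Dimensionally correct: F = ma, p = mv
Dimensionally incorrect: E = mv
Ordered (correct first, then incorrect): F = ma, p = mv, E = mv

- E = mv: LHS [L^2 M T^-2], RHS [L M T^-1] → incorrect ✗
- F = ma: LHS [L M T^-2], RHS [L M T^-2] → correct ✓
- p = mv: LHS [L M T^-1], RHS [L M T^-1] → correct ✓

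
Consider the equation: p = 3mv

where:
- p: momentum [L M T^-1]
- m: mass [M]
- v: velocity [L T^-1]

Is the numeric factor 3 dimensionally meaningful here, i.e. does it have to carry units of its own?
No

p has dimensions [L M T^-1] and mv already has dimensions [L M T^-1], so the equation balances without 3 contributing any dimensions. 3 is a pure (dimensionless) number; changing or removing it would not affect dimensional consistency.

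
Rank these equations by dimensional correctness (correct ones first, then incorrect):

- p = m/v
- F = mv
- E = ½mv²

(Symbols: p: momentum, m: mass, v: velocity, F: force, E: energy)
Dimensionally correct: E = ½mv²
Dimensionally incorrect: p = m/v, F = mv
Ordered (correct first, then incorrect): E = ½mv², p = m/v, F = mv

- p = m/v: LHS [L M T^-1], RHS [L^-1 M T] → incorrect ✗
- F = mv: LHS [L M T^-2], RHS [L M T^-1] → incorrect ✗
- E = ½mv²: LHS [L^2 M T^-2], RHS [L^2 M T^-2] → correct ✓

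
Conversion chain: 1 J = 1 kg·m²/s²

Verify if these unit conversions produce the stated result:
The chain is correct (no errors).

Correct: Joule is defined as kg·m²/s²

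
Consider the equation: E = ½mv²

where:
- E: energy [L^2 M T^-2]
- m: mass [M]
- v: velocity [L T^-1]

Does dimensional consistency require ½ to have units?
No

E has dimensions [L^2 M T^-2] and mv² already has dimensions [L^2 M T^-2], so the equation balances without ½ contributing any dimensions. ½ is a pure (dimensionless) number; changing or removing it would not affect dimensional consistency.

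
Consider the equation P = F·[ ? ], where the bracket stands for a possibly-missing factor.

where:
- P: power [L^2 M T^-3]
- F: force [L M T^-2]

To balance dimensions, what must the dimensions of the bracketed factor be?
[L T^-1] — velocity (e.g. v)

P has dimensions [L^2 M T^-3]; F has dimensions [L M T^-2].
The bracketed factor must supply [L^2 M T^-3] / [L M T^-2] = [L T^-1].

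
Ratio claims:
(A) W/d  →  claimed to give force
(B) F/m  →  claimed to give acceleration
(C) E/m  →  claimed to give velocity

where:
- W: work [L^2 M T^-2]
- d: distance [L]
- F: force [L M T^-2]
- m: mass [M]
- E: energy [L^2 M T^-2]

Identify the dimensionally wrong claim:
(C) E/m does not give velocity

(A) W/d: [L M T^-2] = force [L M T^-2] ✓
(B) F/m: [L T^-2] = acceleration [L T^-2] ✓
(C) E/m: [L^2 T^-2] ≠ velocity [L T^-1] ✗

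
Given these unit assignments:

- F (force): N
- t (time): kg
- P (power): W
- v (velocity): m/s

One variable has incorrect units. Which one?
t

The variable t (time) should have units s, not kg.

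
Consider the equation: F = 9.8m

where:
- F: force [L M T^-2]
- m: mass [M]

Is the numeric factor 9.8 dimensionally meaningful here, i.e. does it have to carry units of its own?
Yes

F has dimensions [L M T^-2], while m alone has dimensions [M]. For the equation to balance, the factor 9.8 must carry dimensions [L T^-2] — it is a dimensional constant (a numerical value of a physical quantity with its units suppressed), not a pure number.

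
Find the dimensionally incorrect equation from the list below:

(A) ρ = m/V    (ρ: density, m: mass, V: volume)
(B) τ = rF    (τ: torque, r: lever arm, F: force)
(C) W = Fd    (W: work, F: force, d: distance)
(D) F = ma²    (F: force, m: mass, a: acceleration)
(D) F = ma²

The equation (D) F = ma² is dimensionally incorrect.

LHS (F): [L M T^-2]
RHS (ma²): [L^2 M T^-4] ✗

The dimensions do not match. The other three equations balance.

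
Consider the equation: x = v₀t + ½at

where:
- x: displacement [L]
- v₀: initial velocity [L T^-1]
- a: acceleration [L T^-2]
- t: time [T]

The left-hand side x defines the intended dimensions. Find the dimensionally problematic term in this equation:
The term ½at

Checking each RHS term against the LHS:
- v₀t: [L] — matches x [L] ✓
- ½at: [L T^-1] — does NOT match x [L] ✗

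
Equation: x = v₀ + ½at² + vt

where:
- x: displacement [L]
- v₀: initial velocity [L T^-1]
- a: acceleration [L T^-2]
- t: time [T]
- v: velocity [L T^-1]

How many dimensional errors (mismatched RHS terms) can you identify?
1

LHS x: [L]
- v₀: [L T^-1] ✗
- ½at²: [L] ✓
- vt: [L] ✓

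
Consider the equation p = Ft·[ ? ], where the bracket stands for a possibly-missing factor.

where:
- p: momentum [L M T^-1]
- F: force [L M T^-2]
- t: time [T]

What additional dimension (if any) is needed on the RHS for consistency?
Nothing is missing — the bracketed factor must be dimensionless.

p has dimensions [L M T^-1] and Ft already has dimensions [L M T^-1], so p = Ft is dimensionally complete.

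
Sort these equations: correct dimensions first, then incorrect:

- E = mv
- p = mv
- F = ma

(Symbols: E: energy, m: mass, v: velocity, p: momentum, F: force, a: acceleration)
Dimensionally correct: p = mv, F = ma
Dimensionally incorrect: E = mv
Ordered (correct first, then incorrect): p = mv, F = ma, E = mv

- E = mv: LHS [L^2 M T^-2], RHS [L M T^-1] → incorrect ✗
- p = mv: LHS [L M T^-1], RHS [L M T^-1] → correct ✓
- F = ma: LHS [L M T^-2], RHS [L M T^-2] → correct ✓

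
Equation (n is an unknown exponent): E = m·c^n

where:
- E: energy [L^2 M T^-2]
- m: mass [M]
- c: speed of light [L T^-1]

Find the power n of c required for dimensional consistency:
n = 2

E has dimensions [L^2 M T^-2]; c has dimensions [L T^-1].
The rest of the RHS has dimensions [M], so c^n must supply [L^2 T^-2].
With n = 2: m·c^2 has dimensions [L^2 M T^-2], matching the LHS ✓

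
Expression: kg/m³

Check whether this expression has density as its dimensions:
Yes

The expression kg/m³ has dimensions [L^-3 M], which is exactly density [L^-3 M].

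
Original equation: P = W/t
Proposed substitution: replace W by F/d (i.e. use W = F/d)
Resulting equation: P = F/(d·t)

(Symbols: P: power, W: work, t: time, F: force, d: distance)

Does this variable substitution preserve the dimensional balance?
No

[W] = [L^2 M T^-2] and [F/d] = [M T^-2]. These differ, so the substitution replaces a quantity by one of different dimensions and the result P = F/(d·t) has LHS [L^2 M T^-3] vs RHS [M T^-3] — inconsistent.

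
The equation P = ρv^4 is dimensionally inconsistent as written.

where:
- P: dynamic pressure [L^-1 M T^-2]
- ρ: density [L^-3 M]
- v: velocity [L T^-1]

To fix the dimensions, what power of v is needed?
The exponent of v should be 2: P = ρv^2

The LHS P has dimensions [L^-1 M T^-2]; v has dimensions [L T^-1].
As written, the RHS ρv^4 (exponent 4 on v) has dimensions [L M T^-4], which does not match.
With exponent 2, the RHS ρv^2 has dimensions [L^-1 M T^-2], matching the LHS.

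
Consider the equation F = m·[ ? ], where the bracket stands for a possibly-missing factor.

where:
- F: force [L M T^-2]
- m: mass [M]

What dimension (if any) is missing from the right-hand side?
[L T^-2] — acceleration (e.g. a)

F has dimensions [L M T^-2]; m has dimensions [M].
The bracketed factor must supply [L M T^-2] / [M] = [L T^-2].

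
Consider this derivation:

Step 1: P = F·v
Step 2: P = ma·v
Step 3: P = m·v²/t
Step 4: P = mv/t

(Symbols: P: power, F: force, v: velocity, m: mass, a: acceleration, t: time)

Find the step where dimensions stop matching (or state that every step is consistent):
Step 4

Step 1: P = F·v → LHS [L^2 M T^-3], RHS [L^2 M T^-3] ✓
Step 2: P = ma·v → LHS [L^2 M T^-3], RHS [L^2 M T^-3] ✓
Step 3: P = m·v²/t → LHS [L^2 M T^-3], RHS [L^2 M T^-3] ✓
Step 4: P = mv/t → LHS [L^2 M T^-3], RHS [L M T^-2] ✗

The first dimensional inconsistency appears in step 4: P = mv/t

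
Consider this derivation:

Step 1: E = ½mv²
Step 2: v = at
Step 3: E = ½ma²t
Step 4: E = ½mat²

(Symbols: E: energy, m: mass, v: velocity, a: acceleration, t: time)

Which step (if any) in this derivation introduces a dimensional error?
Step 3

Step 1: E = ½mv² → LHS [L^2 M T^-2], RHS [L^2 M T^-2] ✓
Step 2: v = at → LHS [L T^-1], RHS [L T^-1] ✓
Step 3: E = ½ma²t → LHS [L^2 M T^-2], RHS [L^2 M T^-3] ✗

The first dimensional inconsistency appears in step 3: E = ½ma²t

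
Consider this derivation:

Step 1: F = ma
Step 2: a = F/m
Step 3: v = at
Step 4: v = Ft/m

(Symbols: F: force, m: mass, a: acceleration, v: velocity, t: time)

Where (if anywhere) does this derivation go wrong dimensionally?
No step introduces an error — all steps are dimensionally consistent.

Step 1: F = ma → LHS [L M T^-2], RHS [L M T^-2] ✓
Step 2: a = F/m → LHS [L T^-2], RHS [L T^-2] ✓
Step 3: v = at → LHS [L T^-1], RHS [L T^-1] ✓
Step 4: v = Ft/m → LHS [L T^-1], RHS [L T^-1] ✓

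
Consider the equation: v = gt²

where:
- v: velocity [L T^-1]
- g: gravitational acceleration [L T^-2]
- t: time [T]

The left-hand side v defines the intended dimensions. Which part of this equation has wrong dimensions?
The right-hand side term gt²

v has dimensions [L T^-1], but gt² has dimensions [L], so the term gt² is dimensionally wrong for v.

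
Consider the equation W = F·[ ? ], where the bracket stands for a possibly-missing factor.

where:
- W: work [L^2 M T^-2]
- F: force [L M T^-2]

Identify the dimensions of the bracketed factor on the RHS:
[L] — length (e.g. a distance d)

W has dimensions [L^2 M T^-2]; F has dimensions [L M T^-2].
The bracketed factor must supply [L^2 M T^-2] / [L M T^-2] = [L].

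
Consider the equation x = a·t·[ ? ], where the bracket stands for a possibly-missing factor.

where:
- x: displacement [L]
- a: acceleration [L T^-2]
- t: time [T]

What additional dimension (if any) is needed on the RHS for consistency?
[T] — time (e.g. t)

x has dimensions [L]; a·t has dimensions [L T^-1].
The bracketed factor must supply [L] / [L T^-1] = [T].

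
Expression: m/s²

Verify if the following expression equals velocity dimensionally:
No

The expression m/s² has dimensions [L T^-2], but velocity has dimensions [L T^-1].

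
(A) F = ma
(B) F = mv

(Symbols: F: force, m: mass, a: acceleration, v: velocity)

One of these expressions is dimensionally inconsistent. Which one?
(B)

(A) F = ma: LHS [L M T^-2], RHS [L M T^-2] ✓
(B) F = mv: LHS [L M T^-2], RHS [L M T^-1] ✗

Expression (B) F = mv is dimensionally incorrect.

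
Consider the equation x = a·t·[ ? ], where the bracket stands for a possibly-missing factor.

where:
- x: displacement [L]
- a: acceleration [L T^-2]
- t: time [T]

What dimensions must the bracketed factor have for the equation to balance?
[T] — time (e.g. t)

x has dimensions [L]; a·t has dimensions [L T^-1].
The bracketed factor must supply [L] / [L T^-1] = [T].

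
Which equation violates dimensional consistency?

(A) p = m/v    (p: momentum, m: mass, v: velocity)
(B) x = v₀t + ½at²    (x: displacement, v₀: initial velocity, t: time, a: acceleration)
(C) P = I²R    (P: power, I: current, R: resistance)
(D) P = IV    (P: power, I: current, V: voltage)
(A) p = m/v

The equation (A) p = m/v is dimensionally incorrect.

LHS (p): [L M T^-1]
RHS (m/v): [L^-1 M T] ✗

The dimensions do not match. The other three equations balance.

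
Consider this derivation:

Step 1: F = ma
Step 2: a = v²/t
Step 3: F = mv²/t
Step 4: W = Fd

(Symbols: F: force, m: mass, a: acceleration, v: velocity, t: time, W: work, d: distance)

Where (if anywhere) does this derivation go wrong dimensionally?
Step 2

Step 1: F = ma → LHS [L M T^-2], RHS [L M T^-2] ✓
Step 2: a = v²/t → LHS [L T^-2], RHS [L^2 T^-3] ✗

The first dimensional inconsistency appears in step 2: a = v²/t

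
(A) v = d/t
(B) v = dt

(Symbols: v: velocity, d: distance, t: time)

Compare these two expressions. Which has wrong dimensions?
(B)

(A) v = d/t: LHS [L T^-1], RHS [L T^-1] ✓
(B) v = dt: LHS [L T^-1], RHS [L T] ✗

Expression (B) v = dt is dimensionally incorrect.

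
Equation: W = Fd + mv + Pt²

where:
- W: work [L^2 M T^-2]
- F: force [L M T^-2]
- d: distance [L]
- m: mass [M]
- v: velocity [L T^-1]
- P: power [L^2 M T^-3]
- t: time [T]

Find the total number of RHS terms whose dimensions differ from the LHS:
2

LHS W: [L^2 M T^-2]
- Fd: [L^2 M T^-2] ✓
- mv: [L M T^-1] ✗
- Pt²: [L^2 M T^-1] ✗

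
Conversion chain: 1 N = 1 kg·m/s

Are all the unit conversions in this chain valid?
The chain is incorrect (it contains an error).

Incorrect: Newton is kg·m/s², not kg·m/s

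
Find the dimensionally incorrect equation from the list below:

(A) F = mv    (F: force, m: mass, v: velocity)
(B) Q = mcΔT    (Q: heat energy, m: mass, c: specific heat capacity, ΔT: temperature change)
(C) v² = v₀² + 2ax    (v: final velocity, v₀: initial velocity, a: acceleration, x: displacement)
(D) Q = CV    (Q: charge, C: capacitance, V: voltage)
(A) F = mv

The equation (A) F = mv is dimensionally incorrect.

LHS (F): [L M T^-2]
RHS (mv): [L M T^-1] ✗

The dimensions do not match. The other three equations balance.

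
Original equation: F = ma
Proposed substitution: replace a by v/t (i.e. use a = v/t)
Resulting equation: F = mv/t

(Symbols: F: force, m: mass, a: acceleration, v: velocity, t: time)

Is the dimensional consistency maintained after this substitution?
Yes

[a] = [L T^-2] and [v/t] = [L T^-2]. These match, so the substitution replaces a quantity by one of the same dimensions and the result F = mv/t has LHS [L M T^-2] vs RHS [L M T^-2] — still consistent.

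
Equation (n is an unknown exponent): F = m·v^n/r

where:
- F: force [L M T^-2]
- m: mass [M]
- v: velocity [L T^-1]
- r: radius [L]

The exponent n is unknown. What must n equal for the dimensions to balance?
n = 2

F has dimensions [L M T^-2]; v has dimensions [L T^-1].
The rest of the RHS has dimensions [L^-1 M], so v^n must supply [L^2 T^-2].
With n = 2: m·v^2/r has dimensions [L M T^-2], matching the LHS ✓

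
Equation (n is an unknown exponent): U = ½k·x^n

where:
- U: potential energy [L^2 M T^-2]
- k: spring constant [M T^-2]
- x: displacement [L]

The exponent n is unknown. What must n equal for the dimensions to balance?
n = 2

U has dimensions [L^2 M T^-2]; x has dimensions [L].
The rest of the RHS has dimensions [M T^-2], so x^n must supply [L^2].
With n = 2: ½k·x^2 has dimensions [L^2 M T^-2], matching the LHS ✓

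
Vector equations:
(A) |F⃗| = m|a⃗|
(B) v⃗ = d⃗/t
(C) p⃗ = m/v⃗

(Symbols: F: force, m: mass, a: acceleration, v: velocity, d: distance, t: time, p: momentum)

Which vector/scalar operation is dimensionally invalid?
(C) p⃗ = m/v⃗

(A) |F⃗| = m|a⃗|: LHS [L M T^-2], RHS [L M T^-2] ✓ — magnitudes of vectors are scalars
(B) v⃗ = d⃗/t: LHS [L T^-1], RHS [L T^-1] ✓ — displacement (vector) divided by time (scalar)
(C) p⃗ = m/v⃗: LHS [L M T^-1], RHS [L^-1 M T] ✗ — momentum is mass times velocity; should be mv⃗ (and division by a vector is undefined)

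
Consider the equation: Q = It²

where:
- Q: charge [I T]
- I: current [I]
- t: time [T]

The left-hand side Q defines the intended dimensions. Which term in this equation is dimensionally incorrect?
The right-hand side term It²

Q has dimensions [I T], but It² has dimensions [I T^2], so the term It² is dimensionally wrong for Q.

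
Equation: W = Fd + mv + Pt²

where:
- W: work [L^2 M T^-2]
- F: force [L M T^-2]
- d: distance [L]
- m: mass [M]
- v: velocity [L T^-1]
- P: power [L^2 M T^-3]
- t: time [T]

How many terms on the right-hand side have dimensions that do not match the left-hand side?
2

LHS W: [L^2 M T^-2]
- Fd: [L^2 M T^-2] ✓
- mv: [L M T^-1] ✗
- Pt²: [L^2 M T^-1] ✗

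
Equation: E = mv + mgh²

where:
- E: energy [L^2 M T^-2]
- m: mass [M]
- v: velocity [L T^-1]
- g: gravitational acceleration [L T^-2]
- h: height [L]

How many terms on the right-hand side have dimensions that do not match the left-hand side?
2

LHS E: [L^2 M T^-2]
- mv: [L M T^-1] ✗
- mgh²: [L^3 M T^-2] ✗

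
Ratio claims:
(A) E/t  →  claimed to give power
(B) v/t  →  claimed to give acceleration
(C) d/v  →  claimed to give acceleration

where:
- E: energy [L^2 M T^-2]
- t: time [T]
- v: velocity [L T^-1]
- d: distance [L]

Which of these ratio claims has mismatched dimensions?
(C) d/v does not give acceleration

(A) E/t: [L^2 M T^-3] = power [L^2 M T^-3] ✓
(B) v/t: [L T^-2] = acceleration [L T^-2] ✓
(C) d/v: [T] ≠ acceleration [L T^-2] ✗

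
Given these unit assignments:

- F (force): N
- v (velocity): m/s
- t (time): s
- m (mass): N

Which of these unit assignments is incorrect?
m

The variable m (mass) should have units kg, not N.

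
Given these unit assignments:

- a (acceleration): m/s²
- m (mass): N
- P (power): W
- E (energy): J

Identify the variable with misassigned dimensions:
m

The variable m (mass) should have units kg, not N.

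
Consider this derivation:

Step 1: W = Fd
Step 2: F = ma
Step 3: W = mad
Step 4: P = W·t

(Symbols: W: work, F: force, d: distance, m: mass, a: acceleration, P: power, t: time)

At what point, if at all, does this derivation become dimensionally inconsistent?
Step 4

Step 1: W = Fd → LHS [L^2 M T^-2], RHS [L^2 M T^-2] ✓
Step 2: F = ma → LHS [L M T^-2], RHS [L M T^-2] ✓
Step 3: W = mad → LHS [L^2 M T^-2], RHS [L^2 M T^-2] ✓
Step 4: P = W·t → LHS [L^2 M T^-3], RHS [L^2 M T^-1] ✗

The first dimensional inconsistency appears in step 4: P = W·t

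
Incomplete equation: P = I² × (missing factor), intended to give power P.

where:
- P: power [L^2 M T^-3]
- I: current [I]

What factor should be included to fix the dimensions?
R (resistance), dimensions [I^-2 L^2 M T^-3]

P has dimensions [L^2 M T^-3] and I² has dimensions [I^2].
The missing factor must have dimensions [L^2 M T^-3] / [I^2] = [I^-2 L^2 M T^-3], i.e. resistance (R).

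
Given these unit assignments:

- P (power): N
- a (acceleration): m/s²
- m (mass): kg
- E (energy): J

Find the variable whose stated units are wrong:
P

The variable P (power) should have units W, not N.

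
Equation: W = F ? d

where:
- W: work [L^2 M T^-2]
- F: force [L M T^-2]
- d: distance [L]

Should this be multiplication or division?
multiplication (×): W = F × d

W [L^2 M T^-2]; F [L M T^-2]; d [L].
F × d → [L^2 M T^-2] ✓
F ÷ d → [M T^-2] ✗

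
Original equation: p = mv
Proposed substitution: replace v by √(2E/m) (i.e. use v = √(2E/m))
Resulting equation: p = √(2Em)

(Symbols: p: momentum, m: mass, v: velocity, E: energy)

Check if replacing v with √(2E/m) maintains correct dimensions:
Yes

[v] = [L T^-1] and [√(2E/m)] = [L T^-1]. These match, so the substitution replaces a quantity by one of the same dimensions and the result p = √(2Em) has LHS [L M T^-1] vs RHS [L M T^-1] — still consistent.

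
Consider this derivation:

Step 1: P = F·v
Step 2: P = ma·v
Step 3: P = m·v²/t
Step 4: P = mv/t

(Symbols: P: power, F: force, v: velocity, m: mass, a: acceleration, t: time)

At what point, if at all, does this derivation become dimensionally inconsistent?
Step 4

Step 1: P = F·v → LHS [L^2 M T^-3], RHS [L^2 M T^-3] ✓
Step 2: P = ma·v → LHS [L^2 M T^-3], RHS [L^2 M T^-3] ✓
Step 3: P = m·v²/t → LHS [L^2 M T^-3], RHS [L^2 M T^-3] ✓
Step 4: P = mv/t → LHS [L^2 M T^-3], RHS [L M T^-2] ✗

The first dimensional inconsistency appears in step 4: P = mv/t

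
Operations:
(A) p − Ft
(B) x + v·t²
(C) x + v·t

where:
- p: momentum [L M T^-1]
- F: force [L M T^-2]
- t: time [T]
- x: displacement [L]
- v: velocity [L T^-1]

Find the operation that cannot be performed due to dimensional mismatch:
(B) x + v·t²

(A) p − Ft: p [L M T^-1] and Ft [L M T^-1] — same dimensions ✓
(B) x + v·t²: x [L] and v·t² [L T] — different dimensions cannot be added/subtracted ✗
(C) x + v·t: x [L] and v·t [L] — same dimensions ✓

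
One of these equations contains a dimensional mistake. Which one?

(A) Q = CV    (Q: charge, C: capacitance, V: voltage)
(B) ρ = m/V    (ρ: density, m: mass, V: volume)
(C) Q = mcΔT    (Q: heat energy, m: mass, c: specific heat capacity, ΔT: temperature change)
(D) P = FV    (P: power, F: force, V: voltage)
(D) P = FV

The equation (D) P = FV is dimensionally incorrect.

LHS (P): [L^2 M T^-3]
RHS (FV): [I^-1 L^3 M^2 T^-5] ✗

The dimensions do not match. The other three equations balance.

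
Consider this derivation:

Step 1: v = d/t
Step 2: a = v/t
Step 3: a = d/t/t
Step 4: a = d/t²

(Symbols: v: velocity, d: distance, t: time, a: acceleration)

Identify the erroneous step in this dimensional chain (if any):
No step introduces an error — all steps are dimensionally consistent.

Step 1: v = d/t → LHS [L T^-1], RHS [L T^-1] ✓
Step 2: a = v/t → LHS [L T^-2], RHS [L T^-2] ✓
Step 3: a = d/t/t → LHS [L T^-2], RHS [L T^-2] ✓
Step 4: a = d/t² → LHS [L T^-2], RHS [L T^-2] ✓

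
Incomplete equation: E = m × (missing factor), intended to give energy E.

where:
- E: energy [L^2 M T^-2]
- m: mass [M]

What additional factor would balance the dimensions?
v² (velocity squared), dimensions [L^2 T^-2]

E has dimensions [L^2 M T^-2] and m has dimensions [M].
The missing factor must have dimensions [L^2 M T^-2] / [M] = [L^2 T^-2], i.e. velocity squared (v²).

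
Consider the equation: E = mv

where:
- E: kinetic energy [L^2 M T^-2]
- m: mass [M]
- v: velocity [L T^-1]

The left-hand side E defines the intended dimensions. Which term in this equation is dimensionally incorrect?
The right-hand side term mv

E has dimensions [L^2 M T^-2], but mv has dimensions [L M T^-1], so the term mv is dimensionally wrong for E.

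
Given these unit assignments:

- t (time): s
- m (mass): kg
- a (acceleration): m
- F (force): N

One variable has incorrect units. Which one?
a

The variable a (acceleration) should have units m/s², not m.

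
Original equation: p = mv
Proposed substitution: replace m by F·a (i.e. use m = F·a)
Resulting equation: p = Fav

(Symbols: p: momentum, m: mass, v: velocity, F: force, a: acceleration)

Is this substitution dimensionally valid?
No

[m] = [M] and [F·a] = [L^2 M T^-4]. These differ, so the substitution replaces a quantity by one of different dimensions and the result p = Fav has LHS [L M T^-1] vs RHS [L^3 M T^-5] — inconsistent.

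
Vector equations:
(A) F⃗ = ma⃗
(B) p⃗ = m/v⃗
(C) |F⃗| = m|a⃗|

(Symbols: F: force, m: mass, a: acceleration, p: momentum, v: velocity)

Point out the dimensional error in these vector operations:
(B) p⃗ = m/v⃗

(A) F⃗ = ma⃗: LHS [L M T^-2], RHS [L M T^-2] ✓ — Force and acceleration are vectors, mass is a scalar
(B) p⃗ = m/v⃗: LHS [L M T^-1], RHS [L^-1 M T] ✗ — momentum is mass times velocity; should be mv⃗ (and division by a vector is undefined)
(C) |F⃗| = m|a⃗|: LHS [L M T^-2], RHS [L M T^-2] ✓ — magnitudes of vectors are scalars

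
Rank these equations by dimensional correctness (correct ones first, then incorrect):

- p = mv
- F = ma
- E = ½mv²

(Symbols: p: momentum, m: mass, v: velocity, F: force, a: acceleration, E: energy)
Dimensionally correct: p = mv, F = ma, E = ½mv²
Dimensionally incorrect: none
Ordered (correct first, then incorrect): p = mv, F = ma, E = ½mv²

- p = mv: LHS [L M T^-1], RHS [L M T^-1] → correct ✓
- F = ma: LHS [L M T^-2], RHS [L M T^-2] → correct ✓
- E = ½mv²: LHS [L^2 M T^-2], RHS [L^2 M T^-2] → correct ✓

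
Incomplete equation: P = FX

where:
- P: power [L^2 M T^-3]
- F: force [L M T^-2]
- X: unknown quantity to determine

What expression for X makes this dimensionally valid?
X = v (velocity), dimensions [L T^-1]

P has dimensions [L^2 M T^-3]; the rest of the RHS (F) has dimensions [L M T^-2].
So X must have dimensions [L T^-1] — X = v (velocity).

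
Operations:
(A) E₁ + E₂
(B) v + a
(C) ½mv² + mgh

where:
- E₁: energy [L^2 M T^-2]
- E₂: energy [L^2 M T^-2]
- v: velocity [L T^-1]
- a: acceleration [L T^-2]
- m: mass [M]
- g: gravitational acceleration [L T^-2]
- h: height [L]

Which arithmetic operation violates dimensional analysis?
(B) v + a

(A) E₁ + E₂: E₁ [L^2 M T^-2] and E₂ [L^2 M T^-2] — same dimensions ✓
(B) v + a: v [L T^-1] and a [L T^-2] — different dimensions cannot be added/subtracted ✗
(C) ½mv² + mgh: ½mv² [L^2 M T^-2] and mgh [L^2 M T^-2] — same dimensions ✓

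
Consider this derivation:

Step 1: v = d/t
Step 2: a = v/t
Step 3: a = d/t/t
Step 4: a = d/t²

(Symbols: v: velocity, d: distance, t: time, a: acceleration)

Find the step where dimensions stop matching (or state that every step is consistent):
No step introduces an error — all steps are dimensionally consistent.

Step 1: v = d/t → LHS [L T^-1], RHS [L T^-1] ✓
Step 2: a = v/t → LHS [L T^-2], RHS [L T^-2] ✓
Step 3: a = d/t/t → LHS [L T^-2], RHS [L T^-2] ✓
Step 4: a = d/t² → LHS [L T^-2], RHS [L T^-2] ✓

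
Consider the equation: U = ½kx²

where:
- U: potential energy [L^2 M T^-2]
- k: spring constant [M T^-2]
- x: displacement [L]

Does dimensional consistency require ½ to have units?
No

U has dimensions [L^2 M T^-2] and kx² already has dimensions [L^2 M T^-2], so the equation balances without ½ contributing any dimensions. ½ is a pure (dimensionless) number; changing or removing it would not affect dimensional consistency.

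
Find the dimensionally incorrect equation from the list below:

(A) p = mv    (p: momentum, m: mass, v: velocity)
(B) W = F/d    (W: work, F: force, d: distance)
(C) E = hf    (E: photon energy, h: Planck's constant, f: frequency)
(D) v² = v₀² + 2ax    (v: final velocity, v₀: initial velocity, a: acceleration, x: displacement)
(B) W = F/d

The equation (B) W = F/d is dimensionally incorrect.

LHS (W): [L^2 M T^-2]
RHS (F/d): [M T^-2] ✗

The dimensions do not match. The other three equations balance.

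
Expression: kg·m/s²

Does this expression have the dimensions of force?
Yes

The expression kg·m/s² has dimensions [L M T^-2], which is exactly force [L M T^-2].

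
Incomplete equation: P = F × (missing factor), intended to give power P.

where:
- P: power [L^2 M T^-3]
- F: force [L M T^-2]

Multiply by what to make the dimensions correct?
v (velocity), dimensions [L T^-1]

P has dimensions [L^2 M T^-3] and F has dimensions [L M T^-2].
The missing factor must have dimensions [L^2 M T^-3] / [L M T^-2] = [L T^-1], i.e. velocity (v).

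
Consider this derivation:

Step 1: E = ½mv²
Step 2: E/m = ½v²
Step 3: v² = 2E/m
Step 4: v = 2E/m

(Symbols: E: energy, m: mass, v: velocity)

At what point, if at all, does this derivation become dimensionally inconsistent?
Step 4

Step 1: E = ½mv² → LHS [L^2 M T^-2], RHS [L^2 M T^-2] ✓
Step 2: E/m = ½v² → LHS [L^2 T^-2], RHS [L^2 T^-2] ✓
Step 3: v² = 2E/m → LHS [L^2 T^-2], RHS [L^2 T^-2] ✓
Step 4: v = 2E/m → LHS [L T^-1], RHS [L^2 T^-2] ✗

The first dimensional inconsistency appears in step 4: v = 2E/m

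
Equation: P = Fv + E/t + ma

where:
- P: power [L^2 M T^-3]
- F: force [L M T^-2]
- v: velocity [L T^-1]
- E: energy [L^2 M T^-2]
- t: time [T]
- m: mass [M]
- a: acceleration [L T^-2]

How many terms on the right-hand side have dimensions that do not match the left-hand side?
1

LHS P: [L^2 M T^-3]
- Fv: [L^2 M T^-3] ✓
- E/t: [L^2 M T^-3] ✓
- ma: [L M T^-2] ✗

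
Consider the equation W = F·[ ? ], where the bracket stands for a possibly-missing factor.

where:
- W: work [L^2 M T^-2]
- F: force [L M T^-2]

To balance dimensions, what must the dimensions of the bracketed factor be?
[L] — length (e.g. a distance d)

W has dimensions [L^2 M T^-2]; F has dimensions [L M T^-2].
The bracketed factor must supply [L^2 M T^-2] / [L M T^-2] = [L].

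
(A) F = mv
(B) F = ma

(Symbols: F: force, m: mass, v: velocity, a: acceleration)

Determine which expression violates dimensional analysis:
(A)

(A) F = mv: LHS [L M T^-2], RHS [L M T^-1] ✗
(B) F = ma: LHS [L M T^-2], RHS [L M T^-2] ✓

Expression (A) F = mv is dimensionally incorrect.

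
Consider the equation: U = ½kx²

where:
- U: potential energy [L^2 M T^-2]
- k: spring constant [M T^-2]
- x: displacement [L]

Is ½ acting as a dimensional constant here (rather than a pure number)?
No

U has dimensions [L^2 M T^-2] and kx² already has dimensions [L^2 M T^-2], so the equation balances without ½ contributing any dimensions. ½ is a pure (dimensionless) number; changing or removing it would not affect dimensional consistency.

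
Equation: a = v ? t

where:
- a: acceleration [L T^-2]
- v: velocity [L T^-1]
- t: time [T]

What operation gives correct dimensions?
division (÷): a = v ÷ t

a [L T^-2]; v [L T^-1]; t [T].
v × t → [L] ✗
v ÷ t → [L T^-2] ✓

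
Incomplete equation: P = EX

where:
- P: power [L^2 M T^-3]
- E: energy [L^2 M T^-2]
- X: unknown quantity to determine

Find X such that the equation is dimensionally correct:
X = f (inverse time / frequency (1/t)), dimensions [T^-1]

P has dimensions [L^2 M T^-3]; the rest of the RHS (E) has dimensions [L^2 M T^-2].
So X must have dimensions [T^-1] — X = f (inverse time / frequency (1/t)).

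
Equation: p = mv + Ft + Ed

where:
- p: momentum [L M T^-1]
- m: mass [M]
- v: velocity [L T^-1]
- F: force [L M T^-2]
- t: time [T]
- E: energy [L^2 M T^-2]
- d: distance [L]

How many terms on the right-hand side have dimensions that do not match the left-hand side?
1

LHS p: [L M T^-1]
- mv: [L M T^-1] ✓
- Ft: [L M T^-1] ✓
- Ed: [L^3 M T^-2] ✗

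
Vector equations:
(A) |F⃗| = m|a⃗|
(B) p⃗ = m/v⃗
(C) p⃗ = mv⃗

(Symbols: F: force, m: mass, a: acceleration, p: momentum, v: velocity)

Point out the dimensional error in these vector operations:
(B) p⃗ = m/v⃗

(A) |F⃗| = m|a⃗|: LHS [L M T^-2], RHS [L M T^-2] ✓ — magnitudes of vectors are scalars
(B) p⃗ = m/v⃗: LHS [L M T^-1], RHS [L^-1 M T] ✗ — momentum is mass times velocity; should be mv⃗ (and division by a vector is undefined)
(C) p⃗ = mv⃗: LHS [L M T^-1], RHS [L M T^-1] ✓ — mass (scalar) times velocity (vector)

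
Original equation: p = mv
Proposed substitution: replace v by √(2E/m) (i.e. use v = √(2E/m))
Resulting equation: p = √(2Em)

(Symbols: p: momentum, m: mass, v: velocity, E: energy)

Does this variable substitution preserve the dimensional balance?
Yes

[v] = [L T^-1] and [√(2E/m)] = [L T^-1]. These match, so the substitution replaces a quantity by one of the same dimensions and the result p = √(2Em) has LHS [L M T^-1] vs RHS [L M T^-1] — still consistent.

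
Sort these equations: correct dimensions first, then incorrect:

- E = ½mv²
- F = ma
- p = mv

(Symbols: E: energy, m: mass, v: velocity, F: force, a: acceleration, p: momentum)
Dimensionally correct: E = ½mv², F = ma, p = mv
Dimensionally incorrect: none
Ordered (correct first, then incorrect): E = ½mv², F = ma, p = mv

- E = ½mv²: LHS [L^2 M T^-2], RHS [L^2 M T^-2] → correct ✓
- F = ma: LHS [L M T^-2], RHS [L M T^-2] → correct ✓
- p = mv: LHS [L M T^-1], RHS [L M T^-1] → correct ✓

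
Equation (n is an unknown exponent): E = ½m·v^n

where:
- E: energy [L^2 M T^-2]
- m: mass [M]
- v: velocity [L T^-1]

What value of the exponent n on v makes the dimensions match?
n = 2

E has dimensions [L^2 M T^-2]; v has dimensions [L T^-1].
The rest of the RHS has dimensions [M], so v^n must supply [L^2 T^-2].
With n = 2: ½m·v^2 has dimensions [L^2 M T^-2], matching the LHS ✓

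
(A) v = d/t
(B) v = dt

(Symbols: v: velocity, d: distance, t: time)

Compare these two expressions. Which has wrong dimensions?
(B)

(A) v = d/t: LHS [L T^-1], RHS [L T^-1] ✓
(B) v = dt: LHS [L T^-1], RHS [L T] ✗

Expression (B) v = dt is dimensionally incorrect.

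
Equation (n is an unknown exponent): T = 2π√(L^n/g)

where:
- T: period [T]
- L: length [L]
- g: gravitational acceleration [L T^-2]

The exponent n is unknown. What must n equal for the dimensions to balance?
n = 1

T has dimensions [T]; L has dimensions [L].
With n = 1: 2π√(L^1/g) has dimensions [T], matching the LHS ✓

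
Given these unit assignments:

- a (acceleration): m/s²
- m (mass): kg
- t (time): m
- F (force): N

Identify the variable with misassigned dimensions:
t

The variable t (time) should have units s, not m.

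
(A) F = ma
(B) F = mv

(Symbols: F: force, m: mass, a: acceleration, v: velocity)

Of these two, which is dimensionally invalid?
(B)

(A) F = ma: LHS [L M T^-2], RHS [L M T^-2] ✓
(B) F = mv: LHS [L M T^-2], RHS [L M T^-1] ✗

Expression (B) F = mv is dimensionally incorrect.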